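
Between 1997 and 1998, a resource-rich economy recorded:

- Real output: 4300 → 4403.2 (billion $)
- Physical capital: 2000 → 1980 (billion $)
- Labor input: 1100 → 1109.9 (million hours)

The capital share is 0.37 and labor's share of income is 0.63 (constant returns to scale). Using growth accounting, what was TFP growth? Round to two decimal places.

Real output growth = (4403.2 − 4300) / 4300 = 2.4%.
Physical capital growth = (1980 − 2000) / 2000 = -1%.
Labor input growth = (1109.9 − 1100) / 1100 = 0.9%.
Labor's share = 1 − 0.37 = 0.63.
Physical capital: 0.37 × (-1) = -0.37 pp.
Labor input: 0.63 × 0.9 = 0.567 pp.
TFP growth = 2.4 − 0.197 = 2.203%.

2.20%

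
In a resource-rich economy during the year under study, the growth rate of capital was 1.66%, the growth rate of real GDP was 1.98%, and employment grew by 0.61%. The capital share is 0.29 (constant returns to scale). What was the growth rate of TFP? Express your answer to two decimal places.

Labor's share = 1 − 0.29 = 0.71.
Capital: 0.29 × 1.66 = 0.4814 pp.
Employment: 0.71 × 0.61 = 0.4331 pp.
TFP growth = 1.98 − 0.9145 = 1.0655%.

1.07%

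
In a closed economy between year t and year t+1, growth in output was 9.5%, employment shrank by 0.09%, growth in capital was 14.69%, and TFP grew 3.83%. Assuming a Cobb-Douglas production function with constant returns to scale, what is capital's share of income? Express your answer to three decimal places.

Capital's share of income is 0.390.

gY = gA + α·gK + (1−α)·gL, so gY − gA − gL = α(gK − gL).
9.5 − 3.83 + 0.09 = α × (14.69 − (-0.09)).
5.76 = 14.78 α, so α = 0.38972.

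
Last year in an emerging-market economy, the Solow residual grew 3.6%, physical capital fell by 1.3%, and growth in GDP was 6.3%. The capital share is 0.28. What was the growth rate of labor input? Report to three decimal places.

Labor input growth was 4.256%.

Labor's share = 1 − 0.28 = 0.72.
gY = gA + 0.28×(-1.3) + 0.72×g.
0.72×g = 6.3 − 3.6 + 0.364 = 3.064.
g = 3.064 / 0.72 = 4.25556%.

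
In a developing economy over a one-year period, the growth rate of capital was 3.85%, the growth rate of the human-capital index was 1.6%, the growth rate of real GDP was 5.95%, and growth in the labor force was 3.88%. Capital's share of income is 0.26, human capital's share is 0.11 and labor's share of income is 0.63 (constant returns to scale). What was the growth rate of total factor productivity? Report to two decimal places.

2.33%

Labor's share = 1 − 0.26 − 0.11 = 0.63.
Capital: 0.26 × 3.85 = 1.001 pp.
The human-capital index: 0.11 × 1.6 = 0.176 pp.
The labor force: 0.63 × 3.88 = 2.4444 pp.
TFP growth = 5.95 − 3.6214 = 2.3286%.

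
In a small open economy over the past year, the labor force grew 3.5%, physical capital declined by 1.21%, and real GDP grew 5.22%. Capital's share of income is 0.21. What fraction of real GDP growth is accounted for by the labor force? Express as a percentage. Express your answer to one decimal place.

The labor force accounted for 53.0% of growth.

Labor's share = 1 − 0.21 = 0.79.
The labor force contributed 0.79 × 3.5 = 2.765 pp.
Share of growth = 2.765 / 5.22 × 100 = 52.969%.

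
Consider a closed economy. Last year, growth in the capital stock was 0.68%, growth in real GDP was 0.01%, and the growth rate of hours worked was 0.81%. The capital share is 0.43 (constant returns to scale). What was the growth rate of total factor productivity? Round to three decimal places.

Labor's share = 1 − 0.43 = 0.57.
The capital stock: 0.43 × 0.68 = 0.2924 pp.
Hours worked: 0.57 × 0.81 = 0.4617 pp.
TFP growth = 0.01 − 0.7541 = -0.7441%.

-0.744%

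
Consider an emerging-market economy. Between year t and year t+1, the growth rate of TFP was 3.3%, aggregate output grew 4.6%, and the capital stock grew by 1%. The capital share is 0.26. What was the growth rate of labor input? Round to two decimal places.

Labor input grew 1.41%.

Labor's share = 1 − 0.26 = 0.74.
gY = gA + 0.26×1 + 0.74×g.
0.74×g = 4.6 − 3.3 − 0.26 = 1.04.
g = 1.04 / 0.74 = 1.4054%.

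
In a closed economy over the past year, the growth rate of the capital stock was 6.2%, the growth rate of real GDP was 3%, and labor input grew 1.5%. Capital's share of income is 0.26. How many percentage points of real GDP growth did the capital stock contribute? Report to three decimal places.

Contribution = share × growth = 0.26 × 6.2 = 1.612 pp.

1.612 pp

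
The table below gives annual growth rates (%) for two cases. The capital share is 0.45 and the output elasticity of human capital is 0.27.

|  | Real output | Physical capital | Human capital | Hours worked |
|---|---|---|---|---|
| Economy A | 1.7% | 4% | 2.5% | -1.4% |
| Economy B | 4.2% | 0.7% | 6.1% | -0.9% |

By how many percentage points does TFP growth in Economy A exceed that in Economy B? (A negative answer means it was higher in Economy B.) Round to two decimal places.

Labor's share = 1 − 0.45 − 0.27 = 0.28.
Economy A: TFP = 1.7 − 1.8 − 0.675 + 0.392 = -0.383%.
Economy B: TFP = 4.2 − 0.315 − 1.647 + 0.252 = 2.49%.
Difference = -0.383 − (2.49) = -2.873 pp.

-2.87 percentage points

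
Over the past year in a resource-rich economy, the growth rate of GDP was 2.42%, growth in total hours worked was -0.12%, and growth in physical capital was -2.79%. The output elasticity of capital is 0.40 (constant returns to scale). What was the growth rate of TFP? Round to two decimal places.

Labor's share = 1 − 0.4 = 0.6.
Physical capital: 0.4 × (-2.79) = -1.116 pp.
Total hours worked: 0.6 × (-0.12) = -0.072 pp.
TFP growth = 2.42 + 1.188 = 3.608%.

3.61%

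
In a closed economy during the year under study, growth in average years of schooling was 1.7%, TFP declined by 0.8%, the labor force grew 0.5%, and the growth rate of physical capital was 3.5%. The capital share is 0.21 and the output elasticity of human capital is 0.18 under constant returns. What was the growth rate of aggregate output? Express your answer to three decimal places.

0.546%

Labor's share = 1 − 0.21 − 0.18 = 0.61.
Physical capital: 0.21 × 3.5 = 0.735 pp.
Average years of schooling: 0.18 × 1.7 = 0.306 pp.
The labor force: 0.61 × 0.5 = 0.305 pp.
Output growth = -0.8 + 1.346 = 0.546%.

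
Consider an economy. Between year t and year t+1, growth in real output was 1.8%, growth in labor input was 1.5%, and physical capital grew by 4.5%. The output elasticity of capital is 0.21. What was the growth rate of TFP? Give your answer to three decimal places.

-0.330%

Labor's share = 1 − 0.21 = 0.79.
Physical capital: 0.21 × 4.5 = 0.945 pp.
Labor input: 0.79 × 1.5 = 1.185 pp.
TFP growth = 1.8 − 2.13 = -0.33%.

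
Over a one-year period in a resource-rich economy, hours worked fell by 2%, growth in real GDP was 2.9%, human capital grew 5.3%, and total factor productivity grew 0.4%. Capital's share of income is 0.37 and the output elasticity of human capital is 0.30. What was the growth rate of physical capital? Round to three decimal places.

Labor's share = 1 − 0.37 − 0.3 = 0.33.
gY = gA + 0.3×5.3 + 0.33×(-2) + 0.37×g.
0.37×g = 2.9 − 0.4 − 0.93 = 1.57.
g = 1.57 / 0.37 = 4.24324%.

Physical capital grew 4.243%.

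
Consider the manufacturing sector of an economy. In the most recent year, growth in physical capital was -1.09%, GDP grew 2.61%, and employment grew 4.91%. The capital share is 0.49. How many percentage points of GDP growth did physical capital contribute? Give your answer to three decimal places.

Contribution = share × growth = 0.49 × (-1.09) = -0.5341 pp.

-0.534 pp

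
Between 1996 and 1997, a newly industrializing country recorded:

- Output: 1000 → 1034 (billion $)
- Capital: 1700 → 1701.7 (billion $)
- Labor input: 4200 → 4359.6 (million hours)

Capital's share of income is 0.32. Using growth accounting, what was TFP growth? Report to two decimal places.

0.78%

Output growth = (1034 − 1000) / 1000 = 3.4%.
Capital growth = (1701.7 − 1700) / 1700 = 0.1%.
Labor input growth = (4359.6 − 4200) / 4200 = 3.8%.
Labor's share = 1 − 0.32 = 0.68.
Capital: 0.32 × 0.1 = 0.032 pp.
Labor input: 0.68 × 3.8 = 2.584 pp.
TFP growth = 3.4 − 2.616 = 0.784%.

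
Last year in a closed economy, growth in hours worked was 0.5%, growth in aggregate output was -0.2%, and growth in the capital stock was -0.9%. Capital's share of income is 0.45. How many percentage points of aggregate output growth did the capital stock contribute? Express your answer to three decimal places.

Contribution = share × growth = 0.45 × (-0.9) = -0.405 pp.

-0.405 percentage points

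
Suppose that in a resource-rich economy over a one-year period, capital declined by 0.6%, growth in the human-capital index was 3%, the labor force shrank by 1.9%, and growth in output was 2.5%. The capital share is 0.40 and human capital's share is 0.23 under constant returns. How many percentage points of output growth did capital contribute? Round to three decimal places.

Contribution = share × growth = 0.4 × (-0.6) = -0.24 pp.

-0.240 pp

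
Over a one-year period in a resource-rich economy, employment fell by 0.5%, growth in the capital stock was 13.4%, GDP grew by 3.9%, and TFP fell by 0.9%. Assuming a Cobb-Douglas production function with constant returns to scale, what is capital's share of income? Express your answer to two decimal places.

gY = gA + α·gK + (1−α)·gL, so gY − gA − gL = α(gK − gL).
3.9 + 0.9 + 0.5 = α × (13.4 − (-0.5)).
5.3 = 13.9 α, so α = 0.3813.

α = 0.38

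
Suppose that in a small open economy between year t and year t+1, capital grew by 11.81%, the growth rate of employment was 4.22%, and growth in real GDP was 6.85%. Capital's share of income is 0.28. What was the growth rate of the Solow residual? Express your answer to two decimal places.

0.50%

Labor's share = 1 − 0.28 = 0.72.
Capital: 0.28 × 11.81 = 3.3068 pp.
Employment: 0.72 × 4.22 = 3.0384 pp.
TFP growth = 6.85 − 6.3452 = 0.5048%.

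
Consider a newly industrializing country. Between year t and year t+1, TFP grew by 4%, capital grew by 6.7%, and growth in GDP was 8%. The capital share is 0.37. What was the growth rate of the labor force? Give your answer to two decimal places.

The labor force grew 2.41%.

Labor's share = 1 − 0.37 = 0.63.
gY = gA + 0.37×6.7 + 0.63×g.
0.63×g = 8 − 4 − 2.479 = 1.521.
g = 1.521 / 0.63 = 2.4143%.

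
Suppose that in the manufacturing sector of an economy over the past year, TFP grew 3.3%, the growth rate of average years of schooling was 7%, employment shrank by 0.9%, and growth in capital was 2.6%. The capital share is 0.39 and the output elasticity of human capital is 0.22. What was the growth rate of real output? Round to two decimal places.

Labor's share = 1 − 0.39 − 0.22 = 0.39.
Capital: 0.39 × 2.6 = 1.014 pp.
Average years of schooling: 0.22 × 7 = 1.54 pp.
Employment: 0.39 × (-0.9) = -0.351 pp.
Output growth = 3.3 + 2.203 = 5.503%.

Real output growth was 5.50%.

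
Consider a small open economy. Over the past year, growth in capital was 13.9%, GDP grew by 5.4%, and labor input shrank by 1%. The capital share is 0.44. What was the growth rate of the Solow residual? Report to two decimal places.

-0.16%

Labor's share = 1 − 0.44 = 0.56.
Capital: 0.44 × 13.9 = 6.116 pp.
Labor input: 0.56 × (-1) = -0.56 pp.
TFP growth = 5.4 − 5.556 = -0.156%.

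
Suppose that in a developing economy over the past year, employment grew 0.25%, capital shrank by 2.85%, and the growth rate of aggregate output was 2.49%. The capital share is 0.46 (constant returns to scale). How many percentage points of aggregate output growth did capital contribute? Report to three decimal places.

Contribution = share × growth = 0.46 × (-2.85) = -1.311 pp.

-1.311 pp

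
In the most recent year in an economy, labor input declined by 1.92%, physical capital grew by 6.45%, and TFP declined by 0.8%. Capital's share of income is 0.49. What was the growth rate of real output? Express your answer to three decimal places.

1.381%

Labor's share = 1 − 0.49 = 0.51.
Physical capital: 0.49 × 6.45 = 3.1605 pp.
Labor input: 0.51 × (-1.92) = -0.9792 pp.
Output growth = -0.8 + 2.1813 = 1.3813%.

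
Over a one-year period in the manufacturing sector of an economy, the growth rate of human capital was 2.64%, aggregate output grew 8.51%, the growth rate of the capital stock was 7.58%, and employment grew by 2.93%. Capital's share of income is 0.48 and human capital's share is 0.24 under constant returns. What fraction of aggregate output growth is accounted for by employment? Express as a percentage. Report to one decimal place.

Labor's share = 1 − 0.48 − 0.24 = 0.28.
Employment contributed 0.28 × 2.93 = 0.8204 pp.
Share of growth = 0.8204 / 8.51 × 100 = 9.64%.

Employment accounted for 9.6% of growth.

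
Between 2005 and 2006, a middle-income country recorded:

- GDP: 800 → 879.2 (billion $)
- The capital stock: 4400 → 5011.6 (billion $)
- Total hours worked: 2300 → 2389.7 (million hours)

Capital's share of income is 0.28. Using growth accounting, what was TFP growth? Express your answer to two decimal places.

GDP growth = (879.2 − 800) / 800 = 9.9%.
The capital stock growth = (5011.6 − 4400) / 4400 = 13.9%.
Total hours worked growth = (2389.7 − 2300) / 2300 = 3.9%.
Labor's share = 1 − 0.28 = 0.72.
The capital stock: 0.28 × 13.9 = 3.892 pp.
Total hours worked: 0.72 × 3.9 = 2.808 pp.
TFP growth = 9.9 − 6.7 = 3.2%.

TFP grew 3.20%.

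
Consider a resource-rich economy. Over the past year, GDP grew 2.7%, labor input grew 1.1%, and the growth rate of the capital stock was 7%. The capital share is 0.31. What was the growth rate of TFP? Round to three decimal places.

Labor's share = 1 − 0.31 = 0.69.
The capital stock: 0.31 × 7 = 2.17 pp.
Labor input: 0.69 × 1.1 = 0.759 pp.
TFP growth = 2.7 − 2.929 = -0.229%.

-0.229%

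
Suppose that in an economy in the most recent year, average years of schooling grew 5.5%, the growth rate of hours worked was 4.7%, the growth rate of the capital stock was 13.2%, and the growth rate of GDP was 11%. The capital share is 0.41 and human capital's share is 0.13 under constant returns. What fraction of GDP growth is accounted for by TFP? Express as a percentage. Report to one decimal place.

Labor's share = 1 − 0.41 − 0.13 = 0.46.
The capital stock: 0.41 × 13.2 = 5.412 pp.
Average years of schooling: 0.13 × 5.5 = 0.715 pp.
Hours worked: 0.46 × 4.7 = 2.162 pp.
TFP growth = 11 − 8.289 = 2.711%.
TFP share of growth = 2.711 / 11 × 100 = 24.645%.

TFP accounted for 24.6% of growth.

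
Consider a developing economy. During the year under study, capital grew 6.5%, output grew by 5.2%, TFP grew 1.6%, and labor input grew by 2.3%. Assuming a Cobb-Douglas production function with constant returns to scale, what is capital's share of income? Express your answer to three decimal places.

0.310

gY = gA + α·gK + (1−α)·gL, so gY − gA − gL = α(gK − gL).
5.2 − 1.6 − 2.3 = α × (6.5 − 2.3).
1.3 = 4.2 α, so α = 0.30952.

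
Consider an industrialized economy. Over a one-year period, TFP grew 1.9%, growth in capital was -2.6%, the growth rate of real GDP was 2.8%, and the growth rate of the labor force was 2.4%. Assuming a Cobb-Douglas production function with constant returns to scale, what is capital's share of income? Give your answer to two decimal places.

Capital's share of income is 0.30.

gY = gA + α·gK + (1−α)·gL, so gY − gA − gL = α(gK − gL).
2.8 − 1.9 − 2.4 = α × (-2.6 − 2.4).
-1.5 = -5 α, so α = 0.3.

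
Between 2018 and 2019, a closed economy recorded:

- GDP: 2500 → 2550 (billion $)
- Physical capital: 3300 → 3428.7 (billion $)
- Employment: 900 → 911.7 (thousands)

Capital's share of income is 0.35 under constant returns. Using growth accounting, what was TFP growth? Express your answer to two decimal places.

-0.21%

GDP growth = (2550 − 2500) / 2500 = 2%.
Physical capital growth = (3428.7 − 3300) / 3300 = 3.9%.
Employment growth = (911.7 − 900) / 900 = 1.3%.
Labor's share = 1 − 0.35 = 0.65.
Physical capital: 0.35 × 3.9 = 1.365 pp.
Employment: 0.65 × 1.3 = 0.845 pp.
TFP growth = 2 − 2.21 = -0.21%.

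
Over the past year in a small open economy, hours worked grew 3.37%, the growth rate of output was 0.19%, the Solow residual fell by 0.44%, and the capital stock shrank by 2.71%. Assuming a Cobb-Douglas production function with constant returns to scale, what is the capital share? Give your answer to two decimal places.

0.45

gY = gA + α·gK + (1−α)·gL, so gY − gA − gL = α(gK − gL).
0.19 + 0.44 − 3.37 = α × (-2.71 − 3.37).
-2.74 = -6.08 α, so α = 0.4507.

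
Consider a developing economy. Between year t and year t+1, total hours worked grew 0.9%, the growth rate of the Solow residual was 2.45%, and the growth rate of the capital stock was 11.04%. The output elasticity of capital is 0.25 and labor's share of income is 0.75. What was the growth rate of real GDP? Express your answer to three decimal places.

Real GDP growth was 5.885%.

Labor's share = 1 − 0.25 = 0.75.
The capital stock: 0.25 × 11.04 = 2.76 pp.
Total hours worked: 0.75 × 0.9 = 0.675 pp.
Output growth = 2.45 + 3.435 = 5.885%.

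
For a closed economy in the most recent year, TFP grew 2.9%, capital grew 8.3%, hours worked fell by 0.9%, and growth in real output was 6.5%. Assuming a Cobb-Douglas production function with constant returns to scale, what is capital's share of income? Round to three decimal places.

α = 0.489

gY = gA + α·gK + (1−α)·gL, so gY − gA − gL = α(gK − gL).
6.5 − 2.9 + 0.9 = α × (8.3 − (-0.9)).
4.5 = 9.2 α, so α = 0.48913.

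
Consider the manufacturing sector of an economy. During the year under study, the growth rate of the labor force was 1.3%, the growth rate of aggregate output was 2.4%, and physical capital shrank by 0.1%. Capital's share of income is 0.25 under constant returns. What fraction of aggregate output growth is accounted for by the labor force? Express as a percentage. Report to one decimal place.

Labor's share = 1 − 0.25 = 0.75.
The labor force contributed 0.75 × 1.3 = 0.975 pp.
Share of growth = 0.975 / 2.4 × 100 = 40.625%.

The labor force accounted for 40.6% of growth.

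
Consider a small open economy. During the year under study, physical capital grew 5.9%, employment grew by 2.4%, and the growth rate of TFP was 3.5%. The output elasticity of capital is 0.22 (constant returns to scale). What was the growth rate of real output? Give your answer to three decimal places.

Real output grew 6.670%.

Labor's share = 1 − 0.22 = 0.78.
Physical capital: 0.22 × 5.9 = 1.298 pp.
Employment: 0.78 × 2.4 = 1.872 pp.
Output growth = 3.5 + 3.17 = 6.67%.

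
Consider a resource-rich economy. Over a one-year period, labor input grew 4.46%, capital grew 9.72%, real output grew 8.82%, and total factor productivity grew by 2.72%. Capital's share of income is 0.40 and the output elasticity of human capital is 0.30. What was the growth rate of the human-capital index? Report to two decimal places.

2.91%

Labor's share = 1 − 0.4 − 0.3 = 0.3.
gY = gA + 0.4×9.72 + 0.3×4.46 + 0.3×g.
0.3×g = 8.82 − 2.72 − 5.226 = 0.874.
g = 0.874 / 0.3 = 2.9133%.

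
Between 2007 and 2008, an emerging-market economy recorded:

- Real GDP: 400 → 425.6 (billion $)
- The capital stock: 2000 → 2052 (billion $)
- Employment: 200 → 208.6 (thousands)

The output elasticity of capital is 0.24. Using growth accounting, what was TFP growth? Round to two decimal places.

2.51%

Real GDP growth = (425.6 − 400) / 400 = 6.4%.
The capital stock growth = (2052 − 2000) / 2000 = 2.6%.
Employment growth = (208.6 − 200) / 200 = 4.3%.
Labor's share = 1 − 0.24 = 0.76.
The capital stock: 0.24 × 2.6 = 0.624 pp.
Employment: 0.76 × 4.3 = 3.268 pp.
TFP growth = 6.4 − 3.892 = 2.508%.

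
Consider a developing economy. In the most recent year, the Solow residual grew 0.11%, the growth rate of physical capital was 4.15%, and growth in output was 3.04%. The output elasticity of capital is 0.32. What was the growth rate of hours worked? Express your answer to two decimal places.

2.36%

Labor's share = 1 − 0.32 = 0.68.
gY = gA + 0.32×4.15 + 0.68×g.
0.68×g = 3.04 − 0.11 − 1.328 = 1.602.
g = 1.602 / 0.68 = 2.3559%.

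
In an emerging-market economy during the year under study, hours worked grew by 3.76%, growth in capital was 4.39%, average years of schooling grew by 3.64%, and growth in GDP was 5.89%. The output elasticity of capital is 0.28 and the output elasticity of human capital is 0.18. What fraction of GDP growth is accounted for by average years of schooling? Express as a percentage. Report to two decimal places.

Average years of schooling accounted for 11.12% of growth.

Average years of schooling contributed 0.18 × 3.64 = 0.6552 pp.
Share of growth = 0.6552 / 5.89 × 100 = 11.1239%.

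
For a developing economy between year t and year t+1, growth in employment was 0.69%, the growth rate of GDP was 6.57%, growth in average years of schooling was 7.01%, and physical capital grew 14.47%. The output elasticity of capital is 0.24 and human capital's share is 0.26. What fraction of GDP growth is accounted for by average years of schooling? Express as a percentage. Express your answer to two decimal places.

27.74%

Average years of schooling contributed 0.26 × 7.01 = 1.8226 pp.
Share of growth = 1.8226 / 6.57 × 100 = 27.7412%.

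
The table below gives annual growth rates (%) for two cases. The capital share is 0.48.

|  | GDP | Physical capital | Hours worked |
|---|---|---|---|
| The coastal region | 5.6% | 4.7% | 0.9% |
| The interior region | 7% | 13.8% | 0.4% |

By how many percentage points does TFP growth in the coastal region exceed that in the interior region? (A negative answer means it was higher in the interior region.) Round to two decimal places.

2.71 percentage points

Labor's share = 1 − 0.48 = 0.52.
The coastal region: TFP = 5.6 − 2.256 − 0.468 = 2.876%.
The interior region: TFP = 7 − 6.624 − 0.208 = 0.168%.
Difference = 2.876 − (0.168) = 2.708 pp.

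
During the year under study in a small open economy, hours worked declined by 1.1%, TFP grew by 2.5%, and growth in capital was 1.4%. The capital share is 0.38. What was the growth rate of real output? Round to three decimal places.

Labor's share = 1 − 0.38 = 0.62.
Capital: 0.38 × 1.4 = 0.532 pp.
Hours worked: 0.62 × (-1.1) = -0.682 pp.
Output growth = 2.5 + (-0.15) = 2.35%.

Real output grew 2.350%.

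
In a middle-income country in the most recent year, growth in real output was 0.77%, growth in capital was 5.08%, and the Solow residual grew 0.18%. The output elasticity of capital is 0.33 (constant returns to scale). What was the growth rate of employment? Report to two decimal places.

Labor's share = 1 − 0.33 = 0.67.
gY = gA + 0.33×5.08 + 0.67×g.
0.67×g = 0.77 − 0.18 − 1.6764 = -1.0864.
g = -1.0864 / 0.67 = -1.6215%.

-1.62%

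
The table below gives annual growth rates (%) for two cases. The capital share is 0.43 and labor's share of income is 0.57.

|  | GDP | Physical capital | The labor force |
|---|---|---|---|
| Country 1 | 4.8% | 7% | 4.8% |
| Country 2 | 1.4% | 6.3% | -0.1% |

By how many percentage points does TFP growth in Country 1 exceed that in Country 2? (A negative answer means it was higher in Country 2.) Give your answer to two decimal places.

0.31 percentage points

Labor's share = 1 − 0.43 = 0.57.
Country 1: TFP = 4.8 − 3.01 − 2.736 = -0.946%.
Country 2: TFP = 1.4 − 2.709 + 0.057 = -1.252%.
Difference = -0.946 − (-1.252) = 0.306 pp.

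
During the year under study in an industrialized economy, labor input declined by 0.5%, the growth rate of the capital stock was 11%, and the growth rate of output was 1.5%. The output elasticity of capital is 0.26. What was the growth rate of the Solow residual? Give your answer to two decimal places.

-0.99%

Labor's share = 1 − 0.26 = 0.74.
The capital stock: 0.26 × 11 = 2.86 pp.
Labor input: 0.74 × (-0.5) = -0.37 pp.
TFP growth = 1.5 − 2.49 = -0.99%.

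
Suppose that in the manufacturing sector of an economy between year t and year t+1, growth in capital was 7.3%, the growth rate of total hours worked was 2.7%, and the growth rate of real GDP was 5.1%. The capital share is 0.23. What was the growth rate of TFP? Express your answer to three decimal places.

TFP growth was 1.342%.

Labor's share = 1 − 0.23 = 0.77.
Capital: 0.23 × 7.3 = 1.679 pp.
Total hours worked: 0.77 × 2.7 = 2.079 pp.
TFP growth = 5.1 − 3.758 = 1.342%.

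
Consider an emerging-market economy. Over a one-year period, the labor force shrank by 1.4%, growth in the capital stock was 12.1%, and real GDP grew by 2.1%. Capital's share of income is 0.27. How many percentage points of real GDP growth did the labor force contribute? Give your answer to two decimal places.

-1.02

Labor's share = 1 − 0.27 = 0.73.
Contribution = share × growth = 0.73 × (-1.4) = -1.022 pp.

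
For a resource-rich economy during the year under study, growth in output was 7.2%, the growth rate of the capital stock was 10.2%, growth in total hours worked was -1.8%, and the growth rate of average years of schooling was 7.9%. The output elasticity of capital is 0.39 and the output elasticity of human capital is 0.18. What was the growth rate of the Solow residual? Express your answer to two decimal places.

The Solow residual grew 2.57%.

Labor's share = 1 − 0.39 − 0.18 = 0.43.
The capital stock: 0.39 × 10.2 = 3.978 pp.
Average years of schooling: 0.18 × 7.9 = 1.422 pp.
Total hours worked: 0.43 × (-1.8) = -0.774 pp.
TFP growth = 7.2 − 4.626 = 2.574%.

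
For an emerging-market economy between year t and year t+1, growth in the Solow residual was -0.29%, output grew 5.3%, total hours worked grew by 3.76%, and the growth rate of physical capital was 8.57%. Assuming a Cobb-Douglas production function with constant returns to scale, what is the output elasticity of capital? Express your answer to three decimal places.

gY = gA + α·gK + (1−α)·gL, so gY − gA − gL = α(gK − gL).
5.3 + 0.29 − 3.76 = α × (8.57 − 3.76).
1.83 = 4.81 α, so α = 0.38046.

0.380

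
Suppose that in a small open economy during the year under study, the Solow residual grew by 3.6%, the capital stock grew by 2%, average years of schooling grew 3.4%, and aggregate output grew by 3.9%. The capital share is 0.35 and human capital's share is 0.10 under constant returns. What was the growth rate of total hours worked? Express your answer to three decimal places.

-1.345%

Labor's share = 1 − 0.35 − 0.1 = 0.55.
gY = gA + 0.35×2 + 0.1×3.4 + 0.55×g.
0.55×g = 3.9 − 3.6 − 1.04 = -0.74.
g = -0.74 / 0.55 = -1.34545%.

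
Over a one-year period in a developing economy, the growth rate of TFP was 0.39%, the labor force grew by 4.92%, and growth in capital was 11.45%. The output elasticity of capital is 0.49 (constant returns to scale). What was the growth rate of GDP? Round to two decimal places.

8.51%

Labor's share = 1 − 0.49 = 0.51.
Capital: 0.49 × 11.45 = 5.6105 pp.
The labor force: 0.51 × 4.92 = 2.5092 pp.
Output growth = 0.39 + 8.1197 = 8.5097%.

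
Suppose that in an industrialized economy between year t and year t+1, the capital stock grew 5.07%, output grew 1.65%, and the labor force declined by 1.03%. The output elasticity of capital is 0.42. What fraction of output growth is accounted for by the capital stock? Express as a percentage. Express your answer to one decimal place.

The capital stock contributed 0.42 × 5.07 = 2.1294 pp.
Share of growth = 2.1294 / 1.65 × 100 = 129.055%.

129.1%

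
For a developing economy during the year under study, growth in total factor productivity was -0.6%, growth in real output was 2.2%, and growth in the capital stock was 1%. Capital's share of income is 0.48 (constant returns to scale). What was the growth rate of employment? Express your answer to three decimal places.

Employment growth was 4.462%.

Labor's share = 1 − 0.48 = 0.52.
gY = gA + 0.48×1 + 0.52×g.
0.52×g = 2.2 + 0.6 − 0.48 = 2.32.
g = 2.32 / 0.52 = 4.46154%.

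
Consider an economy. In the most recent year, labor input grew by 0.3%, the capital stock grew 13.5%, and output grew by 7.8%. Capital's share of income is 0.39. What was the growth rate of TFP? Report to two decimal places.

Labor's share = 1 − 0.39 = 0.61.
The capital stock: 0.39 × 13.5 = 5.265 pp.
Labor input: 0.61 × 0.3 = 0.183 pp.
TFP growth = 7.8 − 5.448 = 2.352%.

2.35%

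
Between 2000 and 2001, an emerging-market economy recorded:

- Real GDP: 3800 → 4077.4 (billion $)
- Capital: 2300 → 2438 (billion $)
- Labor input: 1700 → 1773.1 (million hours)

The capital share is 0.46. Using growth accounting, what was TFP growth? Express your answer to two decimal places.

Real GDP growth = (4077.4 − 3800) / 3800 = 7.3%.
Capital growth = (2438 − 2300) / 2300 = 6%.
Labor input growth = (1773.1 − 1700) / 1700 = 4.3%.
Labor's share = 1 − 0.46 = 0.54.
Capital: 0.46 × 6 = 2.76 pp.
Labor input: 0.54 × 4.3 = 2.322 pp.
TFP growth = 7.3 − 5.082 = 2.218%.

TFP growth was 2.22%.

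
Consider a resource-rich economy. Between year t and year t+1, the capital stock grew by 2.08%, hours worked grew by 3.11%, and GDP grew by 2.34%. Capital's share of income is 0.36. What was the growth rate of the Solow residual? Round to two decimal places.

-0.40%

Labor's share = 1 − 0.36 = 0.64.
The capital stock: 0.36 × 2.08 = 0.7488 pp.
Hours worked: 0.64 × 3.11 = 1.9904 pp.
TFP growth = 2.34 − 2.7392 = -0.3992%.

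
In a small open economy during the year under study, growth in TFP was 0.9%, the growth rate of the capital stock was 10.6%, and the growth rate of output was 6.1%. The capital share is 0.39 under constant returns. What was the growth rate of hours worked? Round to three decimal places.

Hours worked growth was 1.748%.

Labor's share = 1 − 0.39 = 0.61.
gY = gA + 0.39×10.6 + 0.61×g.
0.61×g = 6.1 − 0.9 − 4.134 = 1.066.
g = 1.066 / 0.61 = 1.74754%.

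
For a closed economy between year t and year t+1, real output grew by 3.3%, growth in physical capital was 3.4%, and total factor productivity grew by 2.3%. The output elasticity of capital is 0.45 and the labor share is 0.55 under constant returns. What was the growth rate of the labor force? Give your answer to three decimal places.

Labor's share = 1 − 0.45 = 0.55.
gY = gA + 0.45×3.4 + 0.55×g.
0.55×g = 3.3 − 2.3 − 1.53 = -0.53.
g = -0.53 / 0.55 = -0.96364%.

-0.964%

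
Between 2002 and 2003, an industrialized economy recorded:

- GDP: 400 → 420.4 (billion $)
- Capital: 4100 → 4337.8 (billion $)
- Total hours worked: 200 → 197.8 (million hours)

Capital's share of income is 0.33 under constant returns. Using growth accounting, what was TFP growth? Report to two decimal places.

GDP growth = (420.4 − 400) / 400 = 5.1%.
Capital growth = (4337.8 − 4100) / 4100 = 5.8%.
Total hours worked growth = (197.8 − 200) / 200 = -1.1%.
Labor's share = 1 − 0.33 = 0.67.
Capital: 0.33 × 5.8 = 1.914 pp.
Total hours worked: 0.67 × (-1.1) = -0.737 pp.
TFP growth = 5.1 − 1.177 = 3.923%.

3.92%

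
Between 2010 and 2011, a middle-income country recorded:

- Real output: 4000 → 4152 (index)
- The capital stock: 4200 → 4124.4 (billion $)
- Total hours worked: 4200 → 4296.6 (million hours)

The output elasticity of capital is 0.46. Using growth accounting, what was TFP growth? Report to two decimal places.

Real output growth = (4152 − 4000) / 4000 = 3.8%.
The capital stock growth = (4124.4 − 4200) / 4200 = -1.8%.
Total hours worked growth = (4296.6 − 4200) / 4200 = 2.3%.
Labor's share = 1 − 0.46 = 0.54.
The capital stock: 0.46 × (-1.8) = -0.828 pp.
Total hours worked: 0.54 × 2.3 = 1.242 pp.
TFP growth = 3.8 − 0.414 = 3.386%.

3.39%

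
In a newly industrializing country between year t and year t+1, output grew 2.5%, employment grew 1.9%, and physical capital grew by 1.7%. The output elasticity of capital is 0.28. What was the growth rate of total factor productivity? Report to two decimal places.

0.66%

Labor's share = 1 − 0.28 = 0.72.
Physical capital: 0.28 × 1.7 = 0.476 pp.
Employment: 0.72 × 1.9 = 1.368 pp.
TFP growth = 2.5 − 1.844 = 0.656%.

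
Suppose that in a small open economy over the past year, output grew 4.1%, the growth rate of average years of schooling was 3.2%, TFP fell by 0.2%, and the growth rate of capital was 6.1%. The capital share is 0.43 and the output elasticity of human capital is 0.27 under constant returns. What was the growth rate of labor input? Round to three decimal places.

2.710%

Labor's share = 1 − 0.43 − 0.27 = 0.3.
gY = gA + 0.43×6.1 + 0.27×3.2 + 0.3×g.
0.3×g = 4.1 + 0.2 − 3.487 = 0.813.
g = 0.813 / 0.3 = 2.71%.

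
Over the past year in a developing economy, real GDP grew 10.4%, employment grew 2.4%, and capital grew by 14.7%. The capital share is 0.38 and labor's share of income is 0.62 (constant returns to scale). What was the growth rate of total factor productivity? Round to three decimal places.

Total factor productivity grew 3.326%.

Labor's share = 1 − 0.38 = 0.62.
Capital: 0.38 × 14.7 = 5.586 pp.
Employment: 0.62 × 2.4 = 1.488 pp.
TFP growth = 10.4 − 7.074 = 3.326%.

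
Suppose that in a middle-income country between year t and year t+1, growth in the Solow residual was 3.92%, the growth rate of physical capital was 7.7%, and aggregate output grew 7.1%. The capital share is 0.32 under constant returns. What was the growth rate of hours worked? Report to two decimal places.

1.05%

Labor's share = 1 − 0.32 = 0.68.
gY = gA + 0.32×7.7 + 0.68×g.
0.68×g = 7.1 − 3.92 − 2.464 = 0.716.
g = 0.716 / 0.68 = 1.0529%.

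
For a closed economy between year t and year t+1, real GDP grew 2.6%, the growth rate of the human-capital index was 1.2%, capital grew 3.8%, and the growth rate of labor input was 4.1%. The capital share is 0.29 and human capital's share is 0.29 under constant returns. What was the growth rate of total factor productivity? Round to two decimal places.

-0.57%

Labor's share = 1 − 0.29 − 0.29 = 0.42.
Capital: 0.29 × 3.8 = 1.102 pp.
The human-capital index: 0.29 × 1.2 = 0.348 pp.
Labor input: 0.42 × 4.1 = 1.722 pp.
TFP growth = 2.6 − 3.172 = -0.572%.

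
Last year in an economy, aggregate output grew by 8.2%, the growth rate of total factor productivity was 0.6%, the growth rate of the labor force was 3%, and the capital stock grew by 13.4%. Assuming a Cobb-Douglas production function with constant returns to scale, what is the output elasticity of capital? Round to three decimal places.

gY = gA + α·gK + (1−α)·gL, so gY − gA − gL = α(gK − gL).
8.2 − 0.6 − 3 = α × (13.4 − 3).
4.6 = 10.4 α, so α = 0.44231.

α = 0.442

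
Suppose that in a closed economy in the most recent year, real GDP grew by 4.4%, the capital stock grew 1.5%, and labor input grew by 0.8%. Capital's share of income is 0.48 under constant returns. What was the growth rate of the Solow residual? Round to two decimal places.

Labor's share = 1 − 0.48 = 0.52.
The capital stock: 0.48 × 1.5 = 0.72 pp.
Labor input: 0.52 × 0.8 = 0.416 pp.
TFP growth = 4.4 − 1.136 = 3.264%.

The Solow residual grew 3.26%.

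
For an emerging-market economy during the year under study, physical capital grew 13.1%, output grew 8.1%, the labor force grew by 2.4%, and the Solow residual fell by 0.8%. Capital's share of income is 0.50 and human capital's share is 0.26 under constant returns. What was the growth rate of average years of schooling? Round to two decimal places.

Average years of schooling growth was 6.82%.

Labor's share = 1 − 0.5 − 0.26 = 0.24.
gY = gA + 0.5×13.1 + 0.24×2.4 + 0.26×g.
0.26×g = 8.1 + 0.8 − 7.126 = 1.774.
g = 1.774 / 0.26 = 6.8231%.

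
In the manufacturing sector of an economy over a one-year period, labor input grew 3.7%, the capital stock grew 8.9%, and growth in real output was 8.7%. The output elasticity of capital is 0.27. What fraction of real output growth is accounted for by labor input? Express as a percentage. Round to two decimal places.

Labor input accounted for 31.05% of growth.

Labor's share = 1 − 0.27 = 0.73.
Labor input contributed 0.73 × 3.7 = 2.701 pp.
Share of growth = 2.701 / 8.7 × 100 = 31.046%.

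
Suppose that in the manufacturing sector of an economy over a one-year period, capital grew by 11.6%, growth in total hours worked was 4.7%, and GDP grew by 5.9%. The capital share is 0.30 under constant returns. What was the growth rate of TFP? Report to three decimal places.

Labor's share = 1 − 0.3 = 0.7.
Capital: 0.3 × 11.6 = 3.48 pp.
Total hours worked: 0.7 × 4.7 = 3.29 pp.
TFP growth = 5.9 − 6.77 = -0.87%.

-0.870%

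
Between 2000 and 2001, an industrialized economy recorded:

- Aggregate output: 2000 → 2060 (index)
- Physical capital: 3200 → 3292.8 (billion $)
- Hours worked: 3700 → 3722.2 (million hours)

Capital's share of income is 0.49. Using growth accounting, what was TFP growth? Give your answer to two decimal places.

Aggregate output growth = (2060 − 2000) / 2000 = 3%.
Physical capital growth = (3292.8 − 3200) / 3200 = 2.9%.
Hours worked growth = (3722.2 − 3700) / 3700 = 0.6%.
Labor's share = 1 − 0.49 = 0.51.
Physical capital: 0.49 × 2.9 = 1.421 pp.
Hours worked: 0.51 × 0.6 = 0.306 pp.
TFP growth = 3 − 1.727 = 1.273%.

1.27%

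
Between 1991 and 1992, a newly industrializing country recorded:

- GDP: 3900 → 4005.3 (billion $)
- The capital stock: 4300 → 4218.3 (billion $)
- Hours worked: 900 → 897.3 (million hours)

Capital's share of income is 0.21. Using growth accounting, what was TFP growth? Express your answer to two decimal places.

GDP growth = (4005.3 − 3900) / 3900 = 2.7%.
The capital stock growth = (4218.3 − 4300) / 4300 = -1.9%.
Hours worked growth = (897.3 − 900) / 900 = -0.3%.
Labor's share = 1 − 0.21 = 0.79.
The capital stock: 0.21 × (-1.9) = -0.399 pp.
Hours worked: 0.79 × (-0.3) = -0.237 pp.
TFP growth = 2.7 + 0.636 = 3.336%.

TFP grew 3.34%.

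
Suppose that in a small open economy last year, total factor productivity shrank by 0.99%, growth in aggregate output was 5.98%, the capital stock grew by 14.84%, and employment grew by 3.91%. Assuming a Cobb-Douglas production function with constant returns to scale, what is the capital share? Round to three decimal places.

gY = gA + α·gK + (1−α)·gL, so gY − gA − gL = α(gK − gL).
5.98 + 0.99 − 3.91 = α × (14.84 − 3.91).
3.06 = 10.93 α, so α = 0.27996.

0.280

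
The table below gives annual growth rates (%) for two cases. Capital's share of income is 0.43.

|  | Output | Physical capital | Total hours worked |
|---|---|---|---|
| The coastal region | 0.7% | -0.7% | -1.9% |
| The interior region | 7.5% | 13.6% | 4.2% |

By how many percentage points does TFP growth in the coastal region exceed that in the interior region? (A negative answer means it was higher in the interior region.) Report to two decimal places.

Labor's share = 1 − 0.43 = 0.57.
The coastal region: TFP = 0.7 + 0.301 + 1.083 = 2.084%.
The interior region: TFP = 7.5 − 5.848 − 2.394 = -0.742%.
Difference = 2.084 − (-0.742) = 2.826 pp.

2.83 percentage points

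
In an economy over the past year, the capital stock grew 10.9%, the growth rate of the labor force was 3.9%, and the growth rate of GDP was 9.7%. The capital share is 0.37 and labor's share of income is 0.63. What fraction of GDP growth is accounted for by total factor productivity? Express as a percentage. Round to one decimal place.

Labor's share = 1 − 0.37 = 0.63.
The capital stock: 0.37 × 10.9 = 4.033 pp.
The labor force: 0.63 × 3.9 = 2.457 pp.
TFP growth = 9.7 − 6.49 = 3.21%.
TFP share of growth = 3.21 / 9.7 × 100 = 33.093%.

Total factor productivity accounted for 33.1% of growth.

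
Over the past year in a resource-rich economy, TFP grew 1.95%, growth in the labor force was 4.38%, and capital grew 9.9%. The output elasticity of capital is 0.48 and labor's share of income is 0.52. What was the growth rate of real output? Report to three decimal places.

8.980%

Labor's share = 1 − 0.48 = 0.52.
Capital: 0.48 × 9.9 = 4.752 pp.
The labor force: 0.52 × 4.38 = 2.2776 pp.
Output growth = 1.95 + 7.0296 = 8.9796%.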